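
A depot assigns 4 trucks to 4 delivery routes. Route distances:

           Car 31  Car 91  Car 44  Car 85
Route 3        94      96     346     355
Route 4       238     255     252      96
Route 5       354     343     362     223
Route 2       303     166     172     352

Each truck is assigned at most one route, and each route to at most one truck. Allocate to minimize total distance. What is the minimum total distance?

Min total: 705 km

Optimal: Car 31→Route 3 (94 km), Car 91→Route 5 (343 km), Car 44→Route 2 (172 km), Car 85→Route 4 (96 km) — total 94+343+172+96 = 705 km.
Row-greedy (each truck in turn takes its cheapest remaining route) gives 735 km, worse by 30.
Swapping Car 31↔Car 91 (Car 31→Route 5 354 km, Car 91→Route 3 96 km) adds 13.
No other one-to-one assignment undercuts 705 km.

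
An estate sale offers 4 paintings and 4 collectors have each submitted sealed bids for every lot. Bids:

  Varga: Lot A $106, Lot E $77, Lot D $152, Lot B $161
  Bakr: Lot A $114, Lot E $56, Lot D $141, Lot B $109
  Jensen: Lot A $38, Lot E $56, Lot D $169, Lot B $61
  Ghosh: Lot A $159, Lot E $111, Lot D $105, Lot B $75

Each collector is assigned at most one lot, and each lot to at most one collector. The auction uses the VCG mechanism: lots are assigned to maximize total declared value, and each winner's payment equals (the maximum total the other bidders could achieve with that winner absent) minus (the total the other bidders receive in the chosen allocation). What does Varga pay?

Varga pays $43.

Efficient allocation: Varga→Lot B ($161), Bakr→Lot A ($114), Jensen→Lot D ($169), Ghosh→Lot E ($111); total welfare W = $555.
Varga receives Lot B at value $161, so the others get W − 161 = $394.
Without Varga: best allocation of the remaining 3 bidders over all 4 lots is Bakr→Lot B ($109), Jensen→Lot D ($169), Ghosh→Lot A ($159), total $437.
VCG payment = (others' best without Varga) − (others' welfare with Varga) = 437 − 394 = $43.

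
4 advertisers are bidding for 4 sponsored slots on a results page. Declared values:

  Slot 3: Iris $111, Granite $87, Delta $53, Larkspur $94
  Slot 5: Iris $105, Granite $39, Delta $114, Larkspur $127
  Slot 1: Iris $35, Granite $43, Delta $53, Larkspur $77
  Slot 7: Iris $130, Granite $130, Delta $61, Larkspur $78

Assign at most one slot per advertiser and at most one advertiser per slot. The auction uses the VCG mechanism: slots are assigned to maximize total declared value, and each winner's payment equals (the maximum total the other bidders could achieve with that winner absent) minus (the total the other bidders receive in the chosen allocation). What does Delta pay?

Efficient allocation: Iris→Slot 3 ($111), Granite→Slot 7 ($130), Delta→Slot 5 ($114), Larkspur→Slot 1 ($77); total welfare W = $432.
Delta receives Slot 5 at value $114, so the others get W − 114 = $318.
Without Delta: best allocation of the remaining 3 bidders over all 4 slots is Iris→Slot 3 ($111), Granite→Slot 7 ($130), Larkspur→Slot 5 ($127), total $368.
VCG payment = (others' best without Delta) − (others' welfare with Delta) = 368 − 318 = $50.

Delta pays $50.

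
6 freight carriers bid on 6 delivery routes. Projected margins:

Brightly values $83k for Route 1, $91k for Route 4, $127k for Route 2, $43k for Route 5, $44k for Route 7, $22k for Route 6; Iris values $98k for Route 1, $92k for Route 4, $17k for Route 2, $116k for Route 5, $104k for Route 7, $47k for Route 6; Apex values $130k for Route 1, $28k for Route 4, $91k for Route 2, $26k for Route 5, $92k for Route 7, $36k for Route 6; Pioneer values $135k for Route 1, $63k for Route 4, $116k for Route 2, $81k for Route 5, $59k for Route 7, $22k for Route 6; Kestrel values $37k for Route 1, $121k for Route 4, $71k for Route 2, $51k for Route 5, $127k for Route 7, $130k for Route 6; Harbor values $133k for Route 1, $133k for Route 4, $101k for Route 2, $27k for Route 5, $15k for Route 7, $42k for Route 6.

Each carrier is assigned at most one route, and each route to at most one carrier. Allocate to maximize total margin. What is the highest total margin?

Optimal: Brightly→Route 2 ($127k), Iris→Route 5 ($116k), Apex→Route 7 ($92k), Pioneer→Route 1 ($135k), Kestrel→Route 6 ($130k), Harbor→Route 4 ($133k) — total 127+116+92+135+130+133 = $733k.
Row-greedy (each carrier in turn takes its best remaining route) gives $581k, worse by 152.
Next-best assignment: Brightly→Route 2, Iris→Route 7, Apex→Route 1, Pioneer→Route 5, Kestrel→Route 6, Harbor→Route 4 = $705k.
Every other assignment is strictly worse.

Maximum total: $733k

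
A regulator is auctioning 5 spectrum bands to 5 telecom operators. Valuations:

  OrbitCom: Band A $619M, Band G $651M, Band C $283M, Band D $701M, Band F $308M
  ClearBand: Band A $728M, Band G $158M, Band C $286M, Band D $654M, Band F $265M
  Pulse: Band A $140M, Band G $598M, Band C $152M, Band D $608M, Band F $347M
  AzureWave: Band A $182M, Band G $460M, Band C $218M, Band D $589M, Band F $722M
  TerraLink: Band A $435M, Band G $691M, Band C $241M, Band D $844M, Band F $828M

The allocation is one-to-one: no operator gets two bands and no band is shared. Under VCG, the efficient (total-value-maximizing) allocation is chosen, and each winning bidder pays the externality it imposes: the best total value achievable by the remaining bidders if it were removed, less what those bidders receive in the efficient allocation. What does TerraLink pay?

TerraLink pays $418M.

Efficient allocation: OrbitCom→Band C ($283M), ClearBand→Band A ($728M), Pulse→Band G ($598M), AzureWave→Band F ($722M), TerraLink→Band D ($844M); total welfare W = $3175M.
TerraLink receives Band D at value $844M, so the others get W − 844 = $2331M.
Without TerraLink: best allocation of the remaining 4 bidders over all 5 bands is OrbitCom→Band D ($701M), ClearBand→Band A ($728M), Pulse→Band G ($598M), AzureWave→Band F ($722M), total $2749M.
VCG payment = (others' best without TerraLink) − (others' welfare with TerraLink) = 2749 − 2331 = $418M.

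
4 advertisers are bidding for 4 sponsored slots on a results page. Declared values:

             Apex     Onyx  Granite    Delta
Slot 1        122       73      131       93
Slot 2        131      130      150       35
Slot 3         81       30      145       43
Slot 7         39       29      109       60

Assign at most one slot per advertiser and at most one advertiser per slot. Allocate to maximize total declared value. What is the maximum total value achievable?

Max total: $457

Optimal: Apex→Slot 1 ($122), Onyx→Slot 2 ($130), Granite→Slot 3 ($145), Delta→Slot 7 ($60) — total 122+130+145+60 = $457.
Row-greedy (each advertiser in turn takes its best remaining slot) gives $409, worse by 48.
No other one-to-one assignment exceeds $457.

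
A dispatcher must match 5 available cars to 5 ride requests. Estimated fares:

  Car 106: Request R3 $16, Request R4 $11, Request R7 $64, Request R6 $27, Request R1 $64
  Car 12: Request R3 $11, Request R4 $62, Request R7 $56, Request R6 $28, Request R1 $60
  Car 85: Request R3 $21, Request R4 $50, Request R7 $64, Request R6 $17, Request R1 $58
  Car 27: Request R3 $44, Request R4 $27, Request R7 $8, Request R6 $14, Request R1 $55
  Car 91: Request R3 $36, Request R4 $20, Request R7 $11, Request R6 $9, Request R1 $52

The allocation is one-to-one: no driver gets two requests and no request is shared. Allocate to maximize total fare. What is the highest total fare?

Optimal: Car 106→Request R6 ($27), Car 12→Request R4 ($62), Car 85→Request R7 ($64), Car 27→Request R3 ($44), Car 91→Request R1 ($52) — total 27+62+64+44+52 = $249.
Column-greedy (each request in turn goes to its best remaining driver) gives $239, worse by 10.
Next-best assignment: Car 106→Request R6, Car 12→Request R4, Car 85→Request R7, Car 27→Request R1, Car 91→Request R3 = $244.
Swapping Car 106↔Car 12 (Car 106→Request R4 $11, Car 12→Request R6 $28) loses 50.
Every other assignment is strictly worse.

Maximum total: $249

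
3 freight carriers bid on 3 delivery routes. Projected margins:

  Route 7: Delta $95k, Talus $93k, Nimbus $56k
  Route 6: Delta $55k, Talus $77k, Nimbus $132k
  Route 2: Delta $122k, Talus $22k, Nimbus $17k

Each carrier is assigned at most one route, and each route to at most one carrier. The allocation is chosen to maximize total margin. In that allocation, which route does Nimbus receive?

Optimal: Delta→Route 2 ($122k), Talus→Route 7 ($93k), Nimbus→Route 6 ($132k) — total 122+93+132 = $347k.
Column-greedy (each route in turn goes to its best remaining carrier) gives $249k, worse by 98.
Swapping Nimbus↔Talus (Nimbus→Route 7 $56k, Talus→Route 6 $77k) loses 92.
Every other assignment is strictly worse.

Nimbus receives Route 6.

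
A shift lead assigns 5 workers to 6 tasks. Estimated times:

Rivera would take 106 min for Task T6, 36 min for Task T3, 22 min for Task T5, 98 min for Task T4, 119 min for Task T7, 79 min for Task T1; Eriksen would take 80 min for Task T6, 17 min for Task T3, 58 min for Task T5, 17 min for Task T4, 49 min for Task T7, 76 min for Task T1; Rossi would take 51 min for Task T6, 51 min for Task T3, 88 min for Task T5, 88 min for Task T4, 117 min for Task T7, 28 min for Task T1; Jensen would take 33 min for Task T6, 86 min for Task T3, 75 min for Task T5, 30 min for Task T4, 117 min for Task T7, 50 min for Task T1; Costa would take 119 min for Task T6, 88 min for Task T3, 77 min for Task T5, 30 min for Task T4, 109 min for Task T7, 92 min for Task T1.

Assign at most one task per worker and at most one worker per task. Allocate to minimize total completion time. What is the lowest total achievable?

Optimal: Rivera→Task T5 (22 min), Eriksen→Task T3 (17 min), Rossi→Task T1 (28 min), Jensen→Task T6 (33 min), Costa→Task T4 (30 min) — total 22+17+28+33+30 = 130 min.
Min-entry greedy (repeatedly take the single cheapest remaining cell) gives 206 min, worse by 76.
Next-best assignment: Rivera→Task T5, Eriksen→Task T7, Rossi→Task T1, Jensen→Task T6, Costa→Task T4 = 162 min.
No other one-to-one assignment undercuts 130 min.

Minimum total: 130 min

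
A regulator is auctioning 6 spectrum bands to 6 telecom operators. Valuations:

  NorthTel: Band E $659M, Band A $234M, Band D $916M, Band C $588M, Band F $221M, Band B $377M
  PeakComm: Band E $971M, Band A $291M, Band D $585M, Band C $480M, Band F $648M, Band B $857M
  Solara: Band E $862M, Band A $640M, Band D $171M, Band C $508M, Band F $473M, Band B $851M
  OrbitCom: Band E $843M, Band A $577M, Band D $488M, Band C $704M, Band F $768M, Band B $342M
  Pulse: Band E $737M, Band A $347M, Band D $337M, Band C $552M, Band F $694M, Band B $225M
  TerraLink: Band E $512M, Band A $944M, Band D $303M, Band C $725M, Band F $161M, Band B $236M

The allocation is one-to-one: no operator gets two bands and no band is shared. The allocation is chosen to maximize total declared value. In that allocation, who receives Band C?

Optimal: NorthTel→Band D ($916M), PeakComm→Band E ($971M), Solara→Band B ($851M), OrbitCom→Band C ($704M), Pulse→Band F ($694M), TerraLink→Band A ($944M) — total 916+971+851+704+694+944 = $5080M.
Row-greedy (each operator in turn takes its best remaining band) gives $5002M, worse by 78.
No other one-to-one assignment exceeds $5080M.
OrbitCom's own top band is Band E ($843M), but forcing OrbitCom→Band E and reassigning the rest optimally gives only $4762M — worse by 318.

OrbitCom receives Band C.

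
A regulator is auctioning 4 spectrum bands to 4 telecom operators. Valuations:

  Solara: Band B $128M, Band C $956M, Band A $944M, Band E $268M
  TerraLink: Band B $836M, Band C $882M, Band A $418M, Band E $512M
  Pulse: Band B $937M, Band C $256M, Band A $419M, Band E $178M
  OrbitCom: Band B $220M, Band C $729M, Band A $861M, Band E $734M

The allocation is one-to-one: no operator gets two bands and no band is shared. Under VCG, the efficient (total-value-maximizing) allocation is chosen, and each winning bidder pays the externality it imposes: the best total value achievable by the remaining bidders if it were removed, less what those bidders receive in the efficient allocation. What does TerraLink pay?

Efficient allocation: Solara→Band A ($944M), TerraLink→Band C ($882M), Pulse→Band B ($937M), OrbitCom→Band E ($734M); total welfare W = $3497M.
TerraLink receives Band C at value $882M, so the others get W − 882 = $2615M.
Without TerraLink: best allocation of the remaining 3 bidders over all 4 bands is Solara→Band C ($956M), Pulse→Band B ($937M), OrbitCom→Band A ($861M), total $2754M.
VCG payment = (others' best without TerraLink) − (others' welfare with TerraLink) = 2754 − 2615 = $139M.

TerraLink pays $139M.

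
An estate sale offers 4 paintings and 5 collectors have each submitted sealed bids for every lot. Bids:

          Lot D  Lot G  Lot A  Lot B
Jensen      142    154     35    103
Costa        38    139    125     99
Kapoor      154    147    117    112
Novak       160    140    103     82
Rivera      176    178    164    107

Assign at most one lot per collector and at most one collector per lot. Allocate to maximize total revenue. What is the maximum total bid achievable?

Optimal: Novak→Lot D ($160), Jensen→Lot G ($154), Rivera→Lot A ($164), Kapoor→Lot B ($112) — total 160+154+164+112 = $590.
Column-greedy (each lot in turn goes to its best remaining collector) gives $567, worse by 23.

Maximum total: $590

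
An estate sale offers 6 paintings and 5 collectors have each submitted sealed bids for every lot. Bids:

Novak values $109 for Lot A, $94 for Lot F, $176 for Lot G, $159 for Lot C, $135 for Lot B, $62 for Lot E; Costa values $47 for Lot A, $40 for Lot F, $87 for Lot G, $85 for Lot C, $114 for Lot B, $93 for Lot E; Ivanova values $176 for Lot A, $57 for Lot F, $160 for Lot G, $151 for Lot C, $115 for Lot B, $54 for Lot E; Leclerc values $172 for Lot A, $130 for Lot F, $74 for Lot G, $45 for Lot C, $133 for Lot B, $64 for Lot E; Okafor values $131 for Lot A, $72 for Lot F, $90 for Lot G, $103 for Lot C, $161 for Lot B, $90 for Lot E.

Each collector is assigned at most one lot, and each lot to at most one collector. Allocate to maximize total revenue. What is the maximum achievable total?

Max total: $753

This is a one-to-one assignment (maximum-weight bipartite matching).
Optimal: Novak→Lot G ($176), Costa→Lot E ($93), Ivanova→Lot C ($151), Leclerc→Lot A ($172), Okafor→Lot B ($161) — total 176+93+151+172+161 = $753.
Row-greedy (each collector in turn takes its best remaining lot) gives $699, worse by 54.
Next-best assignment: Novak→Lot C, Costa→Lot E, Ivanova→Lot G, Leclerc→Lot A, Okafor→Lot B = $745.
No other one-to-one assignment exceeds $753.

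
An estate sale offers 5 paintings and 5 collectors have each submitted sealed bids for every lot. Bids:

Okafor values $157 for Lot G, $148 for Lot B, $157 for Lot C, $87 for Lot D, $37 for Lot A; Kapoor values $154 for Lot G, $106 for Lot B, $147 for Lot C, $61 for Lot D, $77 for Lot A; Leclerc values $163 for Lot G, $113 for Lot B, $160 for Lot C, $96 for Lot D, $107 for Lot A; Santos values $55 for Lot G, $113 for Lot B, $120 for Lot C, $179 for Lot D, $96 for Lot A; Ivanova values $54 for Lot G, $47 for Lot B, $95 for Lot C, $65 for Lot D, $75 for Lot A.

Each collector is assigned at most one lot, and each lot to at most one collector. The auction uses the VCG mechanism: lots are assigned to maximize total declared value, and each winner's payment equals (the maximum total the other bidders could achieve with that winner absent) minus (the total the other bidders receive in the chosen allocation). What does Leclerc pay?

Efficient allocation: Okafor→Lot B ($148), Kapoor→Lot G ($154), Leclerc→Lot C ($160), Santos→Lot D ($179), Ivanova→Lot A ($75); total welfare W = $716.
Leclerc receives Lot C at value $160, so the others get W − 160 = $556.
Without Leclerc: best allocation of the remaining 4 bidders over all 5 lots is Okafor→Lot B ($148), Kapoor→Lot G ($154), Santos→Lot D ($179), Ivanova→Lot C ($95), total $576.
VCG payment = (others' best without Leclerc) − (others' welfare with Leclerc) = 576 − 556 = $20.

Leclerc pays $20.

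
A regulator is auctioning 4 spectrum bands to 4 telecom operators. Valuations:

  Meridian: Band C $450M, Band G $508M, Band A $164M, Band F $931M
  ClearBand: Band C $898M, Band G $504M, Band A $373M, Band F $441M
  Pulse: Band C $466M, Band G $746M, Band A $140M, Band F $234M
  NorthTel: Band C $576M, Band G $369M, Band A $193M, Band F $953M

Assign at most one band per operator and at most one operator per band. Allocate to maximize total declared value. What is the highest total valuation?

Maximum total: $2768M

This is a one-to-one assignment (maximum-weight bipartite matching).
Optimal: Meridian→Band F ($931M), ClearBand→Band C ($898M), Pulse→Band G ($746M), NorthTel→Band A ($193M) — total 931+898+746+193 = $2768M.
Max-entry greedy (repeatedly take the single best remaining cell) gives $2761M, worse by 7.
Next-best assignment: Meridian→Band A, ClearBand→Band C, Pulse→Band G, NorthTel→Band F = $2761M.
Swapping NorthTel↔Meridian (NorthTel→Band F $953M, Meridian→Band A $164M) loses 7.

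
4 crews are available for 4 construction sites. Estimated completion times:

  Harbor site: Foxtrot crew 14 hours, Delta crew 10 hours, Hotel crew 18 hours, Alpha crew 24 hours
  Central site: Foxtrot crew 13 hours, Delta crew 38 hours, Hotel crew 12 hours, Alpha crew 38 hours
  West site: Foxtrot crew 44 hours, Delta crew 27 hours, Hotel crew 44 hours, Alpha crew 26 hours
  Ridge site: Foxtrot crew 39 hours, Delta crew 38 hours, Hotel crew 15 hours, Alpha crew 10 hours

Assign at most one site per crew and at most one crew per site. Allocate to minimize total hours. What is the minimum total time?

Minimum total: 63 hours

Optimal: Foxtrot crew→Harbor site (14 hours), Delta crew→West site (27 hours), Hotel crew→Central site (12 hours), Alpha crew→Ridge site (10 hours) — total 14+27+12+10 = 63 hours.
Column-greedy (each site in turn goes to its cheapest remaining crew) gives 87 hours, worse by 24.
Next-best assignment: Foxtrot crew→Central site, Delta crew→Harbor site, Hotel crew→Ridge site, Alpha crew→West site = 64 hours.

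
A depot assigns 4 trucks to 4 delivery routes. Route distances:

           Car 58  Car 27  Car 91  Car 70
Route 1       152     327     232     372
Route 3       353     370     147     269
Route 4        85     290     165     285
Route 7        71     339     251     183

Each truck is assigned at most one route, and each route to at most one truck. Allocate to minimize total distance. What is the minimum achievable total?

Minimum total: 742 km

This is a one-to-one assignment (minimum-cost bipartite matching).
Optimal: Car 58→Route 4 (85 km), Car 27→Route 1 (327 km), Car 91→Route 3 (147 km), Car 70→Route 7 (183 km) — total 85+327+147+183 = 742 km.
Min-entry greedy (repeatedly take the single cheapest remaining cell) gives 830 km, worse by 88.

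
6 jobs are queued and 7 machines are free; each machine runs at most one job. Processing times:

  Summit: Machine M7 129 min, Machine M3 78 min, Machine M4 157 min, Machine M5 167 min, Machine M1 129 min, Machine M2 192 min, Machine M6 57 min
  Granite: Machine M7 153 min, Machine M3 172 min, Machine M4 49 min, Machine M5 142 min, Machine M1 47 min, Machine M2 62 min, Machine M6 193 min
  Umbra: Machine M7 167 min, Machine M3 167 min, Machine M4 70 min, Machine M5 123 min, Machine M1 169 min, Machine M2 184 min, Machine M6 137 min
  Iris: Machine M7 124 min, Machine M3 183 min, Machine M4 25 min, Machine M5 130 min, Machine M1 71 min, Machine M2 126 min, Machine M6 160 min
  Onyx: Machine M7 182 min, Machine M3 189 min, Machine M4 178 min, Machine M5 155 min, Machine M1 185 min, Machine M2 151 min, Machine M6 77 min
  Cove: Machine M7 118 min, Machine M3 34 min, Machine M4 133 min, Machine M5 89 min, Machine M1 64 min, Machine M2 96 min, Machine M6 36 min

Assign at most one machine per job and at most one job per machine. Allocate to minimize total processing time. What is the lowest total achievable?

Minimum total: 429 min

This is a one-to-one assignment (minimum-cost bipartite matching).
Optimal: Summit→Machine M3 (78 min), Granite→Machine M2 (62 min), Umbra→Machine M5 (123 min), Iris→Machine M4 (25 min), Onyx→Machine M6 (77 min), Cove→Machine M1 (64 min) — total 78+62+123+25+77+64 = 429 min.
Min-entry greedy (repeatedly take the single cheapest remaining cell) gives 437 min, worse by 8.
Next-best assignment: Summit→Machine M7, Granite→Machine M1, Umbra→Machine M5, Iris→Machine M4, Onyx→Machine M6, Cove→Machine M3 = 435 min.
Every other assignment is strictly worse.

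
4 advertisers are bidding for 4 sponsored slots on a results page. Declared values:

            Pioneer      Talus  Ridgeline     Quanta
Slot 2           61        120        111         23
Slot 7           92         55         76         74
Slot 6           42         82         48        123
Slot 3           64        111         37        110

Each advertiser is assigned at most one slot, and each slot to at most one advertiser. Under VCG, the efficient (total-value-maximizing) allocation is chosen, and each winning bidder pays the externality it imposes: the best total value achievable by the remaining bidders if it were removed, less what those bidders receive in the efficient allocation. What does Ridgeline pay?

Ridgeline pays $9.

Efficient allocation: Pioneer→Slot 7 ($92), Talus→Slot 3 ($111), Ridgeline→Slot 2 ($111), Quanta→Slot 6 ($123); total welfare W = $437.
Ridgeline receives Slot 2 at value $111, so the others get W − 111 = $326.
Without Ridgeline: best allocation of the remaining 3 bidders over all 4 slots is Pioneer→Slot 7 ($92), Talus→Slot 2 ($120), Quanta→Slot 6 ($123), total $335.
VCG payment = (others' best without Ridgeline) − (others' welfare with Ridgeline) = 335 − 326 = $9.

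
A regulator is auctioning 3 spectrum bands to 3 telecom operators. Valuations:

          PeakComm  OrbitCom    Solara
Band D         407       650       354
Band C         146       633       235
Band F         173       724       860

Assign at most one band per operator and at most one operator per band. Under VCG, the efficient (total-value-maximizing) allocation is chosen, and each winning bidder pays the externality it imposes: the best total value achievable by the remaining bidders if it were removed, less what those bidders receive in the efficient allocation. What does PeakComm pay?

Efficient allocation: PeakComm→Band D ($407M), OrbitCom→Band C ($633M), Solara→Band F ($860M); total welfare W = $1900M.
PeakComm receives Band D at value $407M, so the others get W − 407 = $1493M.
Without PeakComm: best allocation of the remaining 2 bidders over all 3 bands is OrbitCom→Band D ($650M), Solara→Band F ($860M), total $1510M.
VCG payment = (others' best without PeakComm) − (others' welfare with PeakComm) = 1510 − 1493 = $17M.

PeakComm pays $17M.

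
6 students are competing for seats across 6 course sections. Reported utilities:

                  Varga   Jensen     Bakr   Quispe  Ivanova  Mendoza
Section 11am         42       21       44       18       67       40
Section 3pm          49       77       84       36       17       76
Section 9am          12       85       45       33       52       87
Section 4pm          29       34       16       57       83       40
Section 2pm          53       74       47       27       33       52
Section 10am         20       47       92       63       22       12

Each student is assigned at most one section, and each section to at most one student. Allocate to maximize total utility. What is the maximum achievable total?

Optimal: Varga→Section 11am (42 points), Jensen→Section 2pm (74 points), Bakr→Section 3pm (84 points), Quispe→Section 10am (63 points), Ivanova→Section 4pm (83 points), Mendoza→Section 9am (87 points) — total 42+74+84+63+83+87 = 433 points.
No other one-to-one assignment exceeds 433 points.

Maximum total: 433 points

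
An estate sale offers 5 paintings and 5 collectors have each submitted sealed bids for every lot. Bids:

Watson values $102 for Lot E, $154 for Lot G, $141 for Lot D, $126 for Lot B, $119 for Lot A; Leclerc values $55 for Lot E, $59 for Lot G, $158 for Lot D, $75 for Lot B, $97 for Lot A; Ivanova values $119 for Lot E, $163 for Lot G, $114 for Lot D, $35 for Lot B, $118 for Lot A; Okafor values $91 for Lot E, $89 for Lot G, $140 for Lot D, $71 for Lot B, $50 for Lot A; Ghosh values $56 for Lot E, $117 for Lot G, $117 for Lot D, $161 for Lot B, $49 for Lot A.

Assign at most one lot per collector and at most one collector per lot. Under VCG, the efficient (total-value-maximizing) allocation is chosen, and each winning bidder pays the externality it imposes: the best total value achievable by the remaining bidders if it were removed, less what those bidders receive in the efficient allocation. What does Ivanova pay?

Ivanova pays $35.

Efficient allocation: Watson→Lot A ($119), Leclerc→Lot D ($158), Ivanova→Lot G ($163), Okafor→Lot E ($91), Ghosh→Lot B ($161); total welfare W = $692.
Ivanova receives Lot G at value $163, so the others get W − 163 = $529.
Without Ivanova: best allocation of the remaining 4 bidders over all 5 lots is Watson→Lot G ($154), Leclerc→Lot D ($158), Okafor→Lot E ($91), Ghosh→Lot B ($161), total $564.
VCG payment = (others' best without Ivanova) − (others' welfare with Ivanova) = 564 − 529 = $35.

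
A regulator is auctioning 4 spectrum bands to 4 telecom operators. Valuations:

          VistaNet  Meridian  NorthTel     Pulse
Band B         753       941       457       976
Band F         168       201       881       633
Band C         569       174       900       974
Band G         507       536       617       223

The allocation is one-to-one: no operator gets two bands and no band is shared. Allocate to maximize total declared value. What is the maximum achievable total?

Optimal: VistaNet→Band G ($507M), Meridian→Band B ($941M), NorthTel→Band F ($881M), Pulse→Band C ($974M) — total 507+941+881+974 = $3303M.
Every other assignment is strictly worse.

Max total: $3303M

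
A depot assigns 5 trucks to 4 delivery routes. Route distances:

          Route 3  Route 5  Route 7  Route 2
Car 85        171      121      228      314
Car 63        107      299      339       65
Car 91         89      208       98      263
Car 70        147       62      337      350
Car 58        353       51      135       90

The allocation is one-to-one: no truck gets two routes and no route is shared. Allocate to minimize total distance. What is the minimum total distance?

Minimum total: 351 km

Treat this as an assignment problem: match each truck to one route.
Optimal: Car 91→Route 3 (89 km), Car 70→Route 5 (62 km), Car 58→Route 7 (135 km), Car 63→Route 2 (65 km) — total 89+62+135+65 = 351 km.
Column-greedy (each route in turn goes to its cheapest remaining truck) gives 433 km, worse by 82.
Next-best assignment: Car 63→Route 3, Car 70→Route 5, Car 91→Route 7, Car 58→Route 2 = 357 km.
Swapping Car 58↔Car 70 (Car 58→Route 5 51 km, Car 70→Route 7 337 km) adds 191.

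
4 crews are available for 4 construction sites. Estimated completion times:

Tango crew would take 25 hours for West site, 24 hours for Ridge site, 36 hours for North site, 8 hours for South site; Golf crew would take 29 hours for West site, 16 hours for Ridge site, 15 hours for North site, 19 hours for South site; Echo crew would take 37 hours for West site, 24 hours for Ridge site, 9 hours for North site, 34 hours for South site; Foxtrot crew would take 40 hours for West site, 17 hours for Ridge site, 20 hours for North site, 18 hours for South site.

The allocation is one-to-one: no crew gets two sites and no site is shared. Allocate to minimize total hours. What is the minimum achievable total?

Min total: 63 hours

This is the linear assignment problem.
Optimal: Tango crew→South site (8 hours), Golf crew→West site (29 hours), Echo crew→North site (9 hours), Foxtrot crew→Ridge site (17 hours) — total 8+29+9+17 = 63 hours.
Min-entry greedy (repeatedly take the single cheapest remaining cell) gives 73 hours, worse by 10.
Checked against all permutations: 63 hours is optimal.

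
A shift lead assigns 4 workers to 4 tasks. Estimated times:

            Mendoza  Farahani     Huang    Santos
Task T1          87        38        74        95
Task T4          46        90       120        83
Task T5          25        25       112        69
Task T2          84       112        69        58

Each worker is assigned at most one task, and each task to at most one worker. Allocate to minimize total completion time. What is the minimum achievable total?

This is the linear assignment problem.
Optimal: Mendoza→Task T4 (46 min), Farahani→Task T5 (25 min), Huang→Task T1 (74 min), Santos→Task T2 (58 min) — total 46+25+74+58 = 203 min.
Min-entry greedy (repeatedly take the single cheapest remaining cell) gives 241 min, worse by 38.
Next-best assignment: Mendoza→Task T5, Farahani→Task T1, Huang→Task T2, Santos→Task T4 = 215 min.
No other one-to-one assignment undercuts 203 min.

Min total: 203 min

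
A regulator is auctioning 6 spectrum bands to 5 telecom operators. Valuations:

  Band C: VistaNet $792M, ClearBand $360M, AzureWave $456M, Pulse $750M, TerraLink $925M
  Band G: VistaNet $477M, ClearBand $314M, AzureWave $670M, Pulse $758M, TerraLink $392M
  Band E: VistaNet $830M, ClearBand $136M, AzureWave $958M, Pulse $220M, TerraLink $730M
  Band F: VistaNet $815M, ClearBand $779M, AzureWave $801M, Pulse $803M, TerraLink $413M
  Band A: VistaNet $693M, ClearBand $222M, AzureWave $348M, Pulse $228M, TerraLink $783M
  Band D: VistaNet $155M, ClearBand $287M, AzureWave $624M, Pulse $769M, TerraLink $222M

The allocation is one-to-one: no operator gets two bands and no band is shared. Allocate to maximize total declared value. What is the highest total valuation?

Treat this as an assignment problem: match each operator to one band.
Optimal: VistaNet→Band A ($693M), ClearBand→Band F ($779M), AzureWave→Band E ($958M), Pulse→Band D ($769M), TerraLink→Band C ($925M) — total 693+779+958+769+925 = $4124M.
Row-greedy (each operator in turn takes its best remaining band) gives $3973M, worse by 151.
Next-best assignment: VistaNet→Band A, ClearBand→Band F, AzureWave→Band E, Pulse→Band G, TerraLink→Band C = $4113M.

Max total: $4124M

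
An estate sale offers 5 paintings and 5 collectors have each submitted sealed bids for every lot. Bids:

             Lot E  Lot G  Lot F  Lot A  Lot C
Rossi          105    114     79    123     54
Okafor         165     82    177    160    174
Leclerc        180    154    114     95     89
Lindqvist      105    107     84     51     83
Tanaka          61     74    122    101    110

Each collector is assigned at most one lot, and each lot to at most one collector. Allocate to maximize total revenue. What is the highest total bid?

Optimal: Rossi→Lot A ($123), Okafor→Lot C ($174), Leclerc→Lot E ($180), Lindqvist→Lot G ($107), Tanaka→Lot F ($122) — total 123+174+180+107+122 = $706.
Every other assignment is strictly worse.

Maximum total: $706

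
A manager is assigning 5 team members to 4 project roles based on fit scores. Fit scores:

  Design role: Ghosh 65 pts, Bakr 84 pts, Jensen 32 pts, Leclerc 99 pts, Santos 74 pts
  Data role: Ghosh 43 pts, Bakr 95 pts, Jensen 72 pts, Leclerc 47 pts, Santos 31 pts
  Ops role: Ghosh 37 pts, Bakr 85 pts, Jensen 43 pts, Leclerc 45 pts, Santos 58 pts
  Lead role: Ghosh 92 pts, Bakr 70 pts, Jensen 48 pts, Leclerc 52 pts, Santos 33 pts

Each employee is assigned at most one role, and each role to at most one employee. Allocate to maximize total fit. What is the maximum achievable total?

Optimal: Leclerc→Design role (99 pts), Jensen→Data role (72 pts), Bakr→Ops role (85 pts), Ghosh→Lead role (92 pts) — total 99+72+85+92 = 348 pts.
Next-best assignment: Leclerc→Design role, Bakr→Data role, Santos→Ops role, Ghosh→Lead role = 344 pts.

Max total: 348 pts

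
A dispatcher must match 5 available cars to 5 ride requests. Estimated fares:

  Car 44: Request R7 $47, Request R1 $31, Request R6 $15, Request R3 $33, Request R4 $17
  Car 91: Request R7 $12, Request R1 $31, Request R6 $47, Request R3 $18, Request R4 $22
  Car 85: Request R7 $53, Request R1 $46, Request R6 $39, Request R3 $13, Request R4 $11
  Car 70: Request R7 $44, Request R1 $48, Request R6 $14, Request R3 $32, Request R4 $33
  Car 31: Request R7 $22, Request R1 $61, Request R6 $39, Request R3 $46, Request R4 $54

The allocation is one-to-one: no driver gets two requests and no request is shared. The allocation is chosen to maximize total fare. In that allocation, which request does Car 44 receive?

Car 44 receives Request R3.

Optimal: Car 44→Request R3 ($33), Car 91→Request R6 ($47), Car 85→Request R7 ($53), Car 70→Request R1 ($48), Car 31→Request R4 ($54) — total 33+47+53+48+54 = $235.
Row-greedy (each driver in turn takes its best remaining request) gives $219, worse by 16.
Checked against all permutations: $235 is optimal.
Car 44's own top request is Request R7 ($47), but forcing Car 44→Request R7 and reassigning the rest optimally gives only $226 — worse by 9.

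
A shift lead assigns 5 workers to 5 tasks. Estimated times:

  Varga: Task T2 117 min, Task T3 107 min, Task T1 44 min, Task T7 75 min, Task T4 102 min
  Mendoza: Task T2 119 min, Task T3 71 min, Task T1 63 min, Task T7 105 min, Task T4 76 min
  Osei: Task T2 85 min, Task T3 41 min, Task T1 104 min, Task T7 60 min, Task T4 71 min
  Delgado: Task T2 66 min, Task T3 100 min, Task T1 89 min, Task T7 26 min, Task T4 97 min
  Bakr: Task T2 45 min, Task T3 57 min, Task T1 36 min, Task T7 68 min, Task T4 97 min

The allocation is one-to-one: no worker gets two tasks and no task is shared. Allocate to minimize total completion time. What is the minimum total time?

Optimal: Varga→Task T1 (44 min), Mendoza→Task T4 (76 min), Osei→Task T3 (41 min), Delgado→Task T7 (26 min), Bakr→Task T2 (45 min) — total 44+76+41+26+45 = 232 min.
Row-greedy (each worker in turn takes its cheapest remaining task) gives 338 min, worse by 106.
Every other assignment is strictly worse.

Minimum total: 232 min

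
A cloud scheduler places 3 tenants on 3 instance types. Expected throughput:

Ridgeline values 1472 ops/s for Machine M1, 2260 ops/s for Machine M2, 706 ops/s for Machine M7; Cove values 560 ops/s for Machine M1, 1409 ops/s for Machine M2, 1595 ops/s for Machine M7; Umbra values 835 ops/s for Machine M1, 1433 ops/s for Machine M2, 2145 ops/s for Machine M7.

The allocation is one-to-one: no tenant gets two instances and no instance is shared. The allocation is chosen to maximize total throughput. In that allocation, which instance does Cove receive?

This is a one-to-one assignment (maximum-weight bipartite matching).
Optimal: Ridgeline→Machine M1 (1472 ops/s), Cove→Machine M2 (1409 ops/s), Umbra→Machine M7 (2145 ops/s) — total 1472+1409+2145 = 5026 ops/s.
Row-greedy (each tenant in turn takes its best remaining instance) gives 4690 ops/s, worse by 336.
Next-best assignment: Ridgeline→Machine M2, Cove→Machine M1, Umbra→Machine M7 = 4965 ops/s.
Swapping Ridgeline↔Umbra (Ridgeline→Machine M7 706 ops/s, Umbra→Machine M1 835 ops/s) loses 2076.
Every other assignment is strictly worse.
Cove's own top instance is Machine M7 (1595 ops/s), but forcing Cove→Machine M7 and reassigning the rest optimally gives only 4690 ops/s — worse by 336.

Cove receives Machine M2.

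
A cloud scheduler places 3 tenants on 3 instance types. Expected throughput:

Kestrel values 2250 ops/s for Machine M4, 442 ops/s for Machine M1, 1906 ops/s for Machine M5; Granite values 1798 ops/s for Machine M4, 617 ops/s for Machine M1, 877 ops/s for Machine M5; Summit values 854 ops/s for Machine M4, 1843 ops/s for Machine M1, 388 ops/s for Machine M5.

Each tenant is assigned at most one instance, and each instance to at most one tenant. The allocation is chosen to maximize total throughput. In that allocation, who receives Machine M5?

Optimal: Kestrel→Machine M5 (1906 ops/s), Granite→Machine M4 (1798 ops/s), Summit→Machine M1 (1843 ops/s) — total 1906+1798+1843 = 5547 ops/s.
Row-greedy (each tenant in turn takes its best remaining instance) gives 4970 ops/s, worse by 577.
Checked against all permutations: 5547 ops/s is optimal.
Kestrel's own top instance is Machine M4 (2250 ops/s), but forcing Kestrel→Machine M4 and reassigning the rest optimally gives only 4970 ops/s — worse by 577.

Kestrel receives Machine M5.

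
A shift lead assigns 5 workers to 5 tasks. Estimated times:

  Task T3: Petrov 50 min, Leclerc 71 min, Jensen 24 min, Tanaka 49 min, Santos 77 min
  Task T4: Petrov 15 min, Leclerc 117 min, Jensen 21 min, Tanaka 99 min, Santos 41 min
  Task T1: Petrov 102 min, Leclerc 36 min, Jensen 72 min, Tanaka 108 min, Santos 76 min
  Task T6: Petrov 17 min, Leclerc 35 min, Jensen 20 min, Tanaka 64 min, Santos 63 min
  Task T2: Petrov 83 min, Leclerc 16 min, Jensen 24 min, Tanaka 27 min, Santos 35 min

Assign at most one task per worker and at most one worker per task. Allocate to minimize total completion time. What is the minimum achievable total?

Minimum total: 145 min

This is the linear assignment problem.
Optimal: Petrov→Task T6 (17 min), Leclerc→Task T1 (36 min), Jensen→Task T3 (24 min), Tanaka→Task T2 (27 min), Santos→Task T4 (41 min) — total 17+36+24+27+41 = 145 min.
Min-entry greedy (repeatedly take the single cheapest remaining cell) gives 176 min, worse by 31.
Every other assignment is strictly worse.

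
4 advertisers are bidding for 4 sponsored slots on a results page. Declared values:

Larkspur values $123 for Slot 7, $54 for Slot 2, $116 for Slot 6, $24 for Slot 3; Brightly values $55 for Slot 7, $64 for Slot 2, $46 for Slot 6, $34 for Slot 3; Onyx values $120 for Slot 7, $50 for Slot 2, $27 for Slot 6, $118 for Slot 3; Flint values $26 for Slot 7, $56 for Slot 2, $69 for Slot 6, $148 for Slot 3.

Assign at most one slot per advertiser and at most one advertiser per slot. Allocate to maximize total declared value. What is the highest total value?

Maximum total: $448

Treat this as an assignment problem: match each advertiser to one slot.
Optimal: Larkspur→Slot 6 ($116), Brightly→Slot 2 ($64), Onyx→Slot 7 ($120), Flint→Slot 3 ($148) — total 116+64+120+148 = $448.
Swapping Onyx↔Flint (Onyx→Slot 3 $118, Flint→Slot 7 $26) loses 124.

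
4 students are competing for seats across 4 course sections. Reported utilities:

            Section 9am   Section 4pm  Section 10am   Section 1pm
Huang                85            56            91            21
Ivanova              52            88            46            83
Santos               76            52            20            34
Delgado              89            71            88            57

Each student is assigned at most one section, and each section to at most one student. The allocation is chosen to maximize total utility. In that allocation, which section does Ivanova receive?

Optimal: Huang→Section 10am (91 points), Ivanova→Section 1pm (83 points), Santos→Section 9am (76 points), Delgado→Section 4pm (71 points) — total 91+83+76+71 = 321 points.
Row-greedy (each student in turn takes its best remaining section) gives 312 points, worse by 9.
Ivanova's own top section is Section 4pm (88 points), but forcing Ivanova→Section 4pm and reassigning the rest optimally gives only 312 points — worse by 9.

Ivanova receives Section 1pm.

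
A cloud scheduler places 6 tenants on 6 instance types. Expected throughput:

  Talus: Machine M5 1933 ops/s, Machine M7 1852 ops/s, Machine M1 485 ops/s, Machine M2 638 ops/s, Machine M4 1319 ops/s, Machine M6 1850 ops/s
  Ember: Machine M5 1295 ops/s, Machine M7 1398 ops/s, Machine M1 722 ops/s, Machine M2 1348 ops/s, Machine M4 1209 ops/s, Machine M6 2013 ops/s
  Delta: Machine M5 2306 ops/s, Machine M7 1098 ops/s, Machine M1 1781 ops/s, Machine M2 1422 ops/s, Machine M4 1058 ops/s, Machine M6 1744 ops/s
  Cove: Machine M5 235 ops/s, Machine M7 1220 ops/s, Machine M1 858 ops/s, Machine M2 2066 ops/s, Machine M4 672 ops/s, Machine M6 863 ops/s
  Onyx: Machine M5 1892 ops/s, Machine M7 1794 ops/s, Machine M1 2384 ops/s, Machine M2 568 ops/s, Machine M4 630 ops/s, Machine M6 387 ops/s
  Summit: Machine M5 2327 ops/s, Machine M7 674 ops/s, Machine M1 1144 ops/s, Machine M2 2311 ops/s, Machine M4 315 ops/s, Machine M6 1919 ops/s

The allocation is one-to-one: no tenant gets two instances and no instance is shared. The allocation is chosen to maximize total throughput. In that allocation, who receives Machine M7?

Talus receives Machine M7.

Optimal: Talus→Machine M7 (1852 ops/s), Ember→Machine M4 (1209 ops/s), Delta→Machine M5 (2306 ops/s), Cove→Machine M2 (2066 ops/s), Onyx→Machine M1 (2384 ops/s), Summit→Machine M6 (1919 ops/s) — total 1852+1209+2306+2066+2384+1919 = 11736 ops/s.
Column-greedy (each instance in turn goes to its best remaining tenant) gives 11582 ops/s, worse by 154.
Swapping Delta↔Onyx (Delta→Machine M1 1781 ops/s, Onyx→Machine M5 1892 ops/s) loses 1017.
Talus's own top instance is Machine M5 (1933 ops/s), but forcing Talus→Machine M5 and reassigning the rest optimally gives only 10919 ops/s — worse by 817.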